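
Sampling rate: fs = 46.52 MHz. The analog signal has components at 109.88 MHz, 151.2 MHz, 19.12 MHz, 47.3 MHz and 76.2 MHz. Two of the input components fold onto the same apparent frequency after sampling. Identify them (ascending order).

fs/2 = 23.26 MHz.
109.88 MHz mod fs = 16.84 MHz.
16.84 MHz ≤ fs/2 = 23.26 MHz, appears at 16.84 MHz.
151.2 MHz mod fs = 11.64 MHz.
11.64 MHz ≤ fs/2 = 23.26 MHz, appears at 11.64 MHz.
19.12 MHz ≤ fs/2 = 23.26 MHz, passes unchanged.
47.3 MHz mod fs = 0.78 MHz.
0.78 MHz ≤ fs/2 = 23.26 MHz, appears at 0.78 MHz.
76.2 MHz mod fs = 29.68 MHz.
29.68 MHz > fs/2 = 23.26 MHz, folds to fs − 29.68 MHz = 16.84 MHz.
76.2 MHz and 109.88 MHz both map to 16.84 MHz.

76.2 MHz, 109.88 MHz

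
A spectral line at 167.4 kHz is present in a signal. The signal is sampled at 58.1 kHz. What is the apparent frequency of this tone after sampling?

6.9 kHz

167.4 kHz mod fs = 51.2 kHz.
51.2 kHz > fs/2 = 29.05 kHz, folds to fs − 51.2 kHz = 6.9 kHz.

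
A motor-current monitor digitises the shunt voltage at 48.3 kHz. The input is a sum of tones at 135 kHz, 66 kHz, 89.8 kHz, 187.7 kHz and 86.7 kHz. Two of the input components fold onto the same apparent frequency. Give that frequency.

9.9 kHz

fs/2 = 24.15 kHz.
135 kHz mod fs = 38.4 kHz.
38.4 kHz > fs/2 = 24.15 kHz, folds to fs − 38.4 kHz = 9.9 kHz.
66 kHz mod fs = 17.7 kHz.
17.7 kHz ≤ fs/2 = 24.15 kHz, appears at 17.7 kHz.
89.8 kHz mod fs = 41.5 kHz.
41.5 kHz > fs/2 = 24.15 kHz, folds to fs − 41.5 kHz = 6.8 kHz.
187.7 kHz mod fs = 42.8 kHz.
42.8 kHz > fs/2 = 24.15 kHz, folds to fs − 42.8 kHz = 5.5 kHz.
86.7 kHz mod fs = 38.4 kHz.
38.4 kHz > fs/2 = 24.15 kHz, folds to fs − 38.4 kHz = 9.9 kHz.
86.7 kHz and 135 kHz both map to 9.9 kHz.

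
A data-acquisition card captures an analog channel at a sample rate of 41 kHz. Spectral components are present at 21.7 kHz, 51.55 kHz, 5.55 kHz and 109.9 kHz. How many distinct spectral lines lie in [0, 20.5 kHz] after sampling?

fs/2 = 20.5 kHz.
21.7 kHz > fs/2 = 20.5 kHz, folds to fs − 21.7 kHz = 19.3 kHz.
51.55 kHz mod fs = 10.55 kHz.
10.55 kHz ≤ fs/2 = 20.5 kHz, appears at 10.55 kHz.
5.55 kHz ≤ fs/2 = 20.5 kHz, passes unchanged.
109.9 kHz mod fs = 27.9 kHz.
27.9 kHz > fs/2 = 20.5 kHz, folds to fs − 27.9 kHz = 13.1 kHz.
Distinct values: {5.55 kHz, 10.55 kHz, 13.1 kHz, 19.3 kHz} → 4.

4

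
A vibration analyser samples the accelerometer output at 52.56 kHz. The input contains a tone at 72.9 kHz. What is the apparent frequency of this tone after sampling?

20.34 kHz

72.9 kHz mod fs = 20.34 kHz.
20.34 kHz ≤ fs/2 = 26.28 kHz, appears at 20.34 kHz.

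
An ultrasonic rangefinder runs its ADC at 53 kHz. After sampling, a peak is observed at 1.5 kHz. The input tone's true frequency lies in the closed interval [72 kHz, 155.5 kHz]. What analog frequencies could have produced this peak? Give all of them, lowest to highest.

104.5 kHz, 107.5 kHz

Frequencies that alias to 1.5 kHz are k·fs ± 1.5 kHz for integer k ≥ 0.
k=0: 1.5 kHz.
k=1: 51.5 kHz, 54.5 kHz.
k=2: 104.5 kHz, 107.5 kHz.
k=3: 157.5 kHz, 160.5 kHz.
Within [72 kHz, 155.5 kHz]: 104.5 kHz, 107.5 kHz.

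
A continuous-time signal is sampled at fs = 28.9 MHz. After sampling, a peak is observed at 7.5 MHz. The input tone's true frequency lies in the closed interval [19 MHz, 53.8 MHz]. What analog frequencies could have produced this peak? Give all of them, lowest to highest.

21.4 MHz, 36.4 MHz, 50.3 MHz

Frequencies that alias to 7.5 MHz are k·fs ± 7.5 MHz for integer k ≥ 0.
k=0: 7.5 MHz.
k=1: 21.4 MHz, 36.4 MHz.
k=2: 50.3 MHz, 65.3 MHz.
k=3: 79.2 MHz, 94.2 MHz.
Within [19 MHz, 53.8 MHz]: 21.4 MHz, 36.4 MHz, 50.3 MHz.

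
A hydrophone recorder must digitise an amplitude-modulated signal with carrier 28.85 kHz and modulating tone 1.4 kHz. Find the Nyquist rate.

AM sidebands sit at fc ± fm = 27.45 kHz and 30.25 kHz.
Highest-frequency component: 30.25 kHz.
Nyquist rate = 2 × 30.25 kHz = 60.5 kHz.

60.5 kHz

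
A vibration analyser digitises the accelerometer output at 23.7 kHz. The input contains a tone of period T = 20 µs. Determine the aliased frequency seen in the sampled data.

T = 20 µs → f = 1/T = 50 kHz.
50 kHz mod fs = 2.6 kHz.
2.6 kHz ≤ fs/2 = 11.85 kHz, appears at 2.6 kHz.

2.6 kHz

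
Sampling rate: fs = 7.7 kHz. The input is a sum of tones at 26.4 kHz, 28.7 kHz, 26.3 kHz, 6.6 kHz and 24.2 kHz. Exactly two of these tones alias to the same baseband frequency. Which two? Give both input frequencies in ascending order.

6.6 kHz, 24.2 kHz

fs/2 = 3.85 kHz.
26.4 kHz mod fs = 3.3 kHz.
3.3 kHz ≤ fs/2 = 3.85 kHz, appears at 3.3 kHz.
28.7 kHz mod fs = 5.6 kHz.
5.6 kHz > fs/2 = 3.85 kHz, folds to fs − 5.6 kHz = 2.1 kHz.
26.3 kHz mod fs = 3.2 kHz.
3.2 kHz ≤ fs/2 = 3.85 kHz, appears at 3.2 kHz.
6.6 kHz > fs/2 = 3.85 kHz, folds to fs − 6.6 kHz = 1.1 kHz.
24.2 kHz mod fs = 1.1 kHz.
1.1 kHz ≤ fs/2 = 3.85 kHz, appears at 1.1 kHz.
6.6 kHz and 24.2 kHz both map to 1.1 kHz.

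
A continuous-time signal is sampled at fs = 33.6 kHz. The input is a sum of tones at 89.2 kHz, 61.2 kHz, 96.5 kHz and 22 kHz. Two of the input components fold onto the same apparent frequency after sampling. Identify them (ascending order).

22 kHz, 89.2 kHz

fs/2 = 16.8 kHz.
89.2 kHz mod fs = 22 kHz.
22 kHz > fs/2 = 16.8 kHz, folds to fs − 22 kHz = 11.6 kHz.
61.2 kHz mod fs = 27.6 kHz.
27.6 kHz > fs/2 = 16.8 kHz, folds to fs − 27.6 kHz = 6 kHz.
96.5 kHz mod fs = 29.3 kHz.
29.3 kHz > fs/2 = 16.8 kHz, folds to fs − 29.3 kHz = 4.3 kHz.
22 kHz > fs/2 = 16.8 kHz, folds to fs − 22 kHz = 11.6 kHz.
22 kHz and 89.2 kHz both map to 11.6 kHz.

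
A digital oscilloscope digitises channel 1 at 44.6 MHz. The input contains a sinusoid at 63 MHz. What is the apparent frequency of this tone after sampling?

63 MHz mod fs = 18.4 MHz.
18.4 MHz ≤ fs/2 = 22.3 MHz, appears at 18.4 MHz.

18.4 MHz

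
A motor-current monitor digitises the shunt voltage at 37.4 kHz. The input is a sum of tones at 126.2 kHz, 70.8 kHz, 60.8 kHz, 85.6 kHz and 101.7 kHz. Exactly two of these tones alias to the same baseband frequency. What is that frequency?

14 kHz

fs/2 = 18.7 kHz.
126.2 kHz mod fs = 14 kHz.
14 kHz ≤ fs/2 = 18.7 kHz, appears at 14 kHz.
70.8 kHz mod fs = 33.4 kHz.
33.4 kHz > fs/2 = 18.7 kHz, folds to fs − 33.4 kHz = 4 kHz.
60.8 kHz mod fs = 23.4 kHz.
23.4 kHz > fs/2 = 18.7 kHz, folds to fs − 23.4 kHz = 14 kHz.
85.6 kHz mod fs = 10.8 kHz.
10.8 kHz ≤ fs/2 = 18.7 kHz, appears at 10.8 kHz.
101.7 kHz mod fs = 26.9 kHz.
26.9 kHz > fs/2 = 18.7 kHz, folds to fs − 26.9 kHz = 10.5 kHz.
60.8 kHz and 126.2 kHz both map to 14 kHz.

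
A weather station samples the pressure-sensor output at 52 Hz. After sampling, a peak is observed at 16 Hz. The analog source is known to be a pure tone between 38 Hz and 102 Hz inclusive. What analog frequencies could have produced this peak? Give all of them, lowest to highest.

68 Hz, 88 Hz

Frequencies that alias to 16 Hz are k·fs ± 16 Hz for integer k ≥ 0.
k=0: 16 Hz.
k=1: 36 Hz, 68 Hz.
k=2: 88 Hz, 120 Hz.
k=3: 140 Hz, 172 Hz.
Within [38 Hz, 102 Hz]: 68 Hz, 88 Hz.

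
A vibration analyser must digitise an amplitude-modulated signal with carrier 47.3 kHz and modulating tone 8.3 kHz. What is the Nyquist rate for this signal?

111.2 kHz

AM sidebands sit at fc ± fm = 39 kHz and 55.6 kHz.
Highest-frequency component: 55.6 kHz.
Nyquist rate = 2 × 55.6 kHz = 111.2 kHz.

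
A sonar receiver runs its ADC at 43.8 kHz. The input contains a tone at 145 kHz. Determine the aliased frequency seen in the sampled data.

145 kHz mod fs = 13.6 kHz.
13.6 kHz ≤ fs/2 = 21.9 kHz, appears at 13.6 kHz.

13.6 kHz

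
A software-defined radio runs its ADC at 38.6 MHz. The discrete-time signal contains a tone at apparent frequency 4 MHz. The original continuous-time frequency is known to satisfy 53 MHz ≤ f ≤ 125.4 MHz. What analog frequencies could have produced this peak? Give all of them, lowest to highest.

73.2 MHz, 81.2 MHz, 111.8 MHz, 119.8 MHz

Frequencies that alias to 4 MHz are k·fs ± 4 MHz for integer k ≥ 0.
k=0: 4 MHz.
k=1: 34.6 MHz, 42.6 MHz.
k=2: 73.2 MHz, 81.2 MHz.
k=3: 111.8 MHz, 119.8 MHz.
k=4: 150.4 MHz, 158.4 MHz.
Within [53 MHz, 125.4 MHz]: 73.2 MHz, 81.2 MHz, 111.8 MHz, 119.8 MHz.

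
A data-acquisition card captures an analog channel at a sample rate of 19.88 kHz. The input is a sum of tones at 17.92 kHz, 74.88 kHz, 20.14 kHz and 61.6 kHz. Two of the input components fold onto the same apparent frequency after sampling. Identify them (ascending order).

fs/2 = 9.94 kHz.
17.92 kHz > fs/2 = 9.94 kHz, folds to fs − 17.92 kHz = 1.96 kHz.
74.88 kHz mod fs = 15.24 kHz.
15.24 kHz > fs/2 = 9.94 kHz, folds to fs − 15.24 kHz = 4.64 kHz.
20.14 kHz mod fs = 0.26 kHz.
0.26 kHz ≤ fs/2 = 9.94 kHz, appears at 0.26 kHz.
61.6 kHz mod fs = 1.96 kHz.
1.96 kHz ≤ fs/2 = 9.94 kHz, appears at 1.96 kHz.
17.92 kHz and 61.6 kHz both map to 1.96 kHz.

17.92 kHz, 61.6 kHz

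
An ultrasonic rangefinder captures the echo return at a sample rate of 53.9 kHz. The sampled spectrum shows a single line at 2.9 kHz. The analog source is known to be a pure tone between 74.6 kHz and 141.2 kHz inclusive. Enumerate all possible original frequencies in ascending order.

Frequencies that alias to 2.9 kHz are k·fs ± 2.9 kHz for integer k ≥ 0.
k=0: 2.9 kHz.
k=1: 51 kHz, 56.8 kHz.
k=2: 104.9 kHz, 110.7 kHz.
k=3: 158.8 kHz, 164.6 kHz.
Within [74.6 kHz, 141.2 kHz]: 104.9 kHz, 110.7 kHz.

104.9 kHz, 110.7 kHz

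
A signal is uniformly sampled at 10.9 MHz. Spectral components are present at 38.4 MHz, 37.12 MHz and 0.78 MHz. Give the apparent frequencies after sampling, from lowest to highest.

fs/2 = 5.45 MHz.
38.4 MHz mod fs = 5.7 MHz.
5.7 MHz > fs/2 = 5.45 MHz, folds to fs − 5.7 MHz = 5.2 MHz.
37.12 MHz mod fs = 4.42 MHz.
4.42 MHz ≤ fs/2 = 5.45 MHz, appears at 4.42 MHz.
0.78 MHz ≤ fs/2 = 5.45 MHz, passes unchanged.
Distinct values: {0.78 MHz, 4.42 MHz, 5.2 MHz}.

0.78 MHz, 4.42 MHz, 5.2 MHz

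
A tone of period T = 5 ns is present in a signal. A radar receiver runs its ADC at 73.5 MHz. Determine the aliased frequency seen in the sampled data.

20.5 MHz

T = 5 ns → f = 1/T = 200 MHz.
200 MHz mod fs = 53 MHz.
53 MHz > fs/2 = 36.75 MHz, folds to fs − 53 MHz = 20.5 MHz.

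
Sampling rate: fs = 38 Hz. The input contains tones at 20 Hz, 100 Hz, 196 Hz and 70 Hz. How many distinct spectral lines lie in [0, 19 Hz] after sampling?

fs/2 = 19 Hz.
20 Hz > fs/2 = 19 Hz, folds to fs − 20 Hz = 18 Hz.
100 Hz mod fs = 24 Hz.
24 Hz > fs/2 = 19 Hz, folds to fs − 24 Hz = 14 Hz.
196 Hz mod fs = 6 Hz.
6 Hz ≤ fs/2 = 19 Hz, appears at 6 Hz.
70 Hz mod fs = 32 Hz.
32 Hz > fs/2 = 19 Hz, folds to fs − 32 Hz = 6 Hz.
Distinct values: {6 Hz, 14 Hz, 18 Hz} → 3.

3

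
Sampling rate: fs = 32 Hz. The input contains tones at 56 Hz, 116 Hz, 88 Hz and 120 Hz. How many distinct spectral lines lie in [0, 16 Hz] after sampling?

2

fs/2 = 16 Hz.
56 Hz mod fs = 24 Hz.
24 Hz > fs/2 = 16 Hz, folds to fs − 24 Hz = 8 Hz.
116 Hz mod fs = 20 Hz.
20 Hz > fs/2 = 16 Hz, folds to fs − 20 Hz = 12 Hz.
88 Hz mod fs = 24 Hz.
24 Hz > fs/2 = 16 Hz, folds to fs − 24 Hz = 8 Hz.
120 Hz mod fs = 24 Hz.
24 Hz > fs/2 = 16 Hz, folds to fs − 24 Hz = 8 Hz.
Distinct values: {8 Hz, 12 Hz} → 2.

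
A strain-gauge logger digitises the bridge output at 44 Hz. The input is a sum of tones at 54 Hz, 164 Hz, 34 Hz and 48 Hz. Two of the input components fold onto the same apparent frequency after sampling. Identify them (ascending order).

fs/2 = 22 Hz.
54 Hz mod fs = 10 Hz.
10 Hz ≤ fs/2 = 22 Hz, appears at 10 Hz.
164 Hz mod fs = 32 Hz.
32 Hz > fs/2 = 22 Hz, folds to fs − 32 Hz = 12 Hz.
34 Hz > fs/2 = 22 Hz, folds to fs − 34 Hz = 10 Hz.
48 Hz mod fs = 4 Hz.
4 Hz ≤ fs/2 = 22 Hz, appears at 4 Hz.
34 Hz and 54 Hz both map to 10 Hz.

34 Hz, 54 Hz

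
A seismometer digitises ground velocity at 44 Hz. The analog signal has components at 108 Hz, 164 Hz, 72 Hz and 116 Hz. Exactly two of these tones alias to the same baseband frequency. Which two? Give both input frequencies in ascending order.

fs/2 = 22 Hz.
108 Hz mod fs = 20 Hz.
20 Hz ≤ fs/2 = 22 Hz, appears at 20 Hz.
164 Hz mod fs = 32 Hz.
32 Hz > fs/2 = 22 Hz, folds to fs − 32 Hz = 12 Hz.
72 Hz mod fs = 28 Hz.
28 Hz > fs/2 = 22 Hz, folds to fs − 28 Hz = 16 Hz.
116 Hz mod fs = 28 Hz.
28 Hz > fs/2 = 22 Hz, folds to fs − 28 Hz = 16 Hz.
72 Hz and 116 Hz both map to 16 Hz.

72 Hz, 116 Hz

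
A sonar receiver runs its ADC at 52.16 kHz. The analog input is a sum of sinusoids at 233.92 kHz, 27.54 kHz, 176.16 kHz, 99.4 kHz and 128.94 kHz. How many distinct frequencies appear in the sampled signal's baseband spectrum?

fs/2 = 26.08 kHz.
233.92 kHz mod fs = 25.28 kHz.
25.28 kHz ≤ fs/2 = 26.08 kHz, appears at 25.28 kHz.
27.54 kHz > fs/2 = 26.08 kHz, folds to fs − 27.54 kHz = 24.62 kHz.
176.16 kHz mod fs = 19.68 kHz.
19.68 kHz ≤ fs/2 = 26.08 kHz, appears at 19.68 kHz.
99.4 kHz mod fs = 47.24 kHz.
47.24 kHz > fs/2 = 26.08 kHz, folds to fs − 47.24 kHz = 4.92 kHz.
128.94 kHz mod fs = 24.62 kHz.
24.62 kHz ≤ fs/2 = 26.08 kHz, appears at 24.62 kHz.
Distinct values: {4.92 kHz, 19.68 kHz, 24.62 kHz, 25.28 kHz} → 4.

4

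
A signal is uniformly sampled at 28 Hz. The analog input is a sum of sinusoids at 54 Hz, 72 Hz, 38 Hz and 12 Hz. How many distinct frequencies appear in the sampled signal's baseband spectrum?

fs/2 = 14 Hz.
54 Hz mod fs = 26 Hz.
26 Hz > fs/2 = 14 Hz, folds to fs − 26 Hz = 2 Hz.
72 Hz mod fs = 16 Hz.
16 Hz > fs/2 = 14 Hz, folds to fs − 16 Hz = 12 Hz.
38 Hz mod fs = 10 Hz.
10 Hz ≤ fs/2 = 14 Hz, appears at 10 Hz.
12 Hz ≤ fs/2 = 14 Hz, passes unchanged.
Distinct values: {2 Hz, 10 Hz, 12 Hz} → 3.

3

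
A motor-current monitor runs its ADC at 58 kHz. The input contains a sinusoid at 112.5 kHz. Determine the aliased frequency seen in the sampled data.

3.5 kHz

112.5 kHz mod fs = 54.5 kHz.
54.5 kHz > fs/2 = 29 kHz, folds to fs − 54.5 kHz = 3.5 kHz.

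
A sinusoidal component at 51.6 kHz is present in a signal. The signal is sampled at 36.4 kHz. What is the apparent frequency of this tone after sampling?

51.6 kHz mod fs = 15.2 kHz.
15.2 kHz ≤ fs/2 = 18.2 kHz, appears at 15.2 kHz.

15.2 kHz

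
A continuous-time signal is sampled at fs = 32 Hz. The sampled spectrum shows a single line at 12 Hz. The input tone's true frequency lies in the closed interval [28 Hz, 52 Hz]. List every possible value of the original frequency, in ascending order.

Frequencies that alias to 12 Hz are k·fs ± 12 Hz for integer k ≥ 0.
k=0: 12 Hz.
k=1: 20 Hz, 44 Hz.
k=2: 52 Hz, 76 Hz.
k=3: 84 Hz, 108 Hz.
Within [28 Hz, 52 Hz]: 44 Hz, 52 Hz.

44 Hz, 52 Hz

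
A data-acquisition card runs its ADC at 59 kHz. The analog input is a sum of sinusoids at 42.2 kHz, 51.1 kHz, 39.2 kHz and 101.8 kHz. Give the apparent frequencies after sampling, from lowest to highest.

7.9 kHz, 16.2 kHz, 16.8 kHz, 19.8 kHz

fs/2 = 29.5 kHz.
42.2 kHz > fs/2 = 29.5 kHz, folds to fs − 42.2 kHz = 16.8 kHz.
51.1 kHz > fs/2 = 29.5 kHz, folds to fs − 51.1 kHz = 7.9 kHz.
39.2 kHz > fs/2 = 29.5 kHz, folds to fs − 39.2 kHz = 19.8 kHz.
101.8 kHz mod fs = 42.8 kHz.
42.8 kHz > fs/2 = 29.5 kHz, folds to fs − 42.8 kHz = 16.2 kHz.
Distinct values: {7.9 kHz, 16.2 kHz, 16.8 kHz, 19.8 kHz}.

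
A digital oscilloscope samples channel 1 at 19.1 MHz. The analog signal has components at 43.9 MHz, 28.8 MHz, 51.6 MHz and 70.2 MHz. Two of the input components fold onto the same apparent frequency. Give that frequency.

5.7 MHz

fs/2 = 9.55 MHz.
43.9 MHz mod fs = 5.7 MHz.
5.7 MHz ≤ fs/2 = 9.55 MHz, appears at 5.7 MHz.
28.8 MHz mod fs = 9.7 MHz.
9.7 MHz > fs/2 = 9.55 MHz, folds to fs − 9.7 MHz = 9.4 MHz.
51.6 MHz mod fs = 13.4 MHz.
13.4 MHz > fs/2 = 9.55 MHz, folds to fs − 13.4 MHz = 5.7 MHz.
70.2 MHz mod fs = 12.9 MHz.
12.9 MHz > fs/2 = 9.55 MHz, folds to fs − 12.9 MHz = 6.2 MHz.
43.9 MHz and 51.6 MHz both map to 5.7 MHz.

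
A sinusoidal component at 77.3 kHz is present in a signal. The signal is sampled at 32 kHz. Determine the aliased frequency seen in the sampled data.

77.3 kHz mod fs = 13.3 kHz.
13.3 kHz ≤ fs/2 = 16 kHz, appears at 13.3 kHz.

13.3 kHz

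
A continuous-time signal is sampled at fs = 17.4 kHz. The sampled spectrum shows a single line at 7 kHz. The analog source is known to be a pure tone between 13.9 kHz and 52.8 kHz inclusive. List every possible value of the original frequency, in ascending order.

Frequencies that alias to 7 kHz are k·fs ± 7 kHz for integer k ≥ 0.
k=0: 7 kHz.
k=1: 10.4 kHz, 24.4 kHz.
k=2: 27.8 kHz, 41.8 kHz.
k=3: 45.2 kHz, 59.2 kHz.
k=4: 62.6 kHz, 76.6 kHz.
Within [13.9 kHz, 52.8 kHz]: 24.4 kHz, 27.8 kHz, 41.8 kHz, 45.2 kHz.

24.4 kHz, 27.8 kHz, 41.8 kHz, 45.2 kHz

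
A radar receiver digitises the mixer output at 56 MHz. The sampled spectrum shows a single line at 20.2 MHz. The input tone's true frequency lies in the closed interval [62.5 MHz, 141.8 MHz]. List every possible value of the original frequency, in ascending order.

Frequencies that alias to 20.2 MHz are k·fs ± 20.2 MHz for integer k ≥ 0.
k=0: 20.2 MHz.
k=1: 35.8 MHz, 76.2 MHz.
k=2: 91.8 MHz, 132.2 MHz.
k=3: 147.8 MHz, 188.2 MHz.
Within [62.5 MHz, 141.8 MHz]: 76.2 MHz, 91.8 MHz, 132.2 MHz.

76.2 MHz, 91.8 MHz, 132.2 MHz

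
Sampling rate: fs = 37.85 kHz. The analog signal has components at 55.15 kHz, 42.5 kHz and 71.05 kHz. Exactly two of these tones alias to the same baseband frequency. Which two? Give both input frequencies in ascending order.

42.5 kHz, 71.05 kHz

fs/2 = 18.925 kHz.
55.15 kHz mod fs = 17.3 kHz.
17.3 kHz ≤ fs/2 = 18.925 kHz, appears at 17.3 kHz.
42.5 kHz mod fs = 4.65 kHz.
4.65 kHz ≤ fs/2 = 18.925 kHz, appears at 4.65 kHz.
71.05 kHz mod fs = 33.2 kHz.
33.2 kHz > fs/2 = 18.925 kHz, folds to fs − 33.2 kHz = 4.65 kHz.
42.5 kHz and 71.05 kHz both map to 4.65 kHz.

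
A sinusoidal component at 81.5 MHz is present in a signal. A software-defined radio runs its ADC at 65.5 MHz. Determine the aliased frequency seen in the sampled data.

16 MHz

81.5 MHz mod fs = 16 MHz.
16 MHz ≤ fs/2 = 32.75 MHz, appears at 16 MHz.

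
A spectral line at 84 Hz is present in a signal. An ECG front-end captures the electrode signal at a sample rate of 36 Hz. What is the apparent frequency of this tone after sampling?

12 Hz

84 Hz mod fs = 12 Hz.
12 Hz ≤ fs/2 = 18 Hz, appears at 12 Hz.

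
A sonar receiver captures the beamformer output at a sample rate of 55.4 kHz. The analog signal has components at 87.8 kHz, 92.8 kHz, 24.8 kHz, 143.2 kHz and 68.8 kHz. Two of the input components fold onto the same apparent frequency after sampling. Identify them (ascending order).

87.8 kHz, 143.2 kHz

fs/2 = 27.7 kHz.
87.8 kHz mod fs = 32.4 kHz.
32.4 kHz > fs/2 = 27.7 kHz, folds to fs − 32.4 kHz = 23 kHz.
92.8 kHz mod fs = 37.4 kHz.
37.4 kHz > fs/2 = 27.7 kHz, folds to fs − 37.4 kHz = 18 kHz.
24.8 kHz ≤ fs/2 = 27.7 kHz, passes unchanged.
143.2 kHz mod fs = 32.4 kHz.
32.4 kHz > fs/2 = 27.7 kHz, folds to fs − 32.4 kHz = 23 kHz.
68.8 kHz mod fs = 13.4 kHz.
13.4 kHz ≤ fs/2 = 27.7 kHz, appears at 13.4 kHz.
87.8 kHz and 143.2 kHz both map to 23 kHz.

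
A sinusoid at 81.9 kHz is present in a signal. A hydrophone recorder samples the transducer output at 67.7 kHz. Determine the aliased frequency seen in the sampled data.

14.2 kHz

81.9 kHz mod fs = 14.2 kHz.
14.2 kHz ≤ fs/2 = 33.85 kHz, appears at 14.2 kHz.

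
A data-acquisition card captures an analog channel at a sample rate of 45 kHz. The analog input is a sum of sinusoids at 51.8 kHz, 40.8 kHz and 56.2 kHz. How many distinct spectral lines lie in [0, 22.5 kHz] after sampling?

3

fs/2 = 22.5 kHz.
51.8 kHz mod fs = 6.8 kHz.
6.8 kHz ≤ fs/2 = 22.5 kHz, appears at 6.8 kHz.
40.8 kHz > fs/2 = 22.5 kHz, folds to fs − 40.8 kHz = 4.2 kHz.
56.2 kHz mod fs = 11.2 kHz.
11.2 kHz ≤ fs/2 = 22.5 kHz, appears at 11.2 kHz.
Distinct values: {4.2 kHz, 6.8 kHz, 11.2 kHz} → 3.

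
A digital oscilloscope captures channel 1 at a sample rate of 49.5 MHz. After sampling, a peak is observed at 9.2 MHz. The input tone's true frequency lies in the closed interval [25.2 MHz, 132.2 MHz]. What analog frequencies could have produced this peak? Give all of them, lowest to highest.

Frequencies that alias to 9.2 MHz are k·fs ± 9.2 MHz for integer k ≥ 0.
k=0: 9.2 MHz.
k=1: 40.3 MHz, 58.7 MHz.
k=2: 89.8 MHz, 108.2 MHz.
k=3: 139.3 MHz, 157.7 MHz.
Within [25.2 MHz, 132.2 MHz]: 40.3 MHz, 58.7 MHz, 89.8 MHz, 108.2 MHz.

40.3 MHz, 58.7 MHz, 89.8 MHz, 108.2 MHz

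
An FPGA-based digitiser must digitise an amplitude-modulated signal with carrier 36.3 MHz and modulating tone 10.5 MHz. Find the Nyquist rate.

AM sidebands sit at fc ± fm = 25.8 MHz and 46.8 MHz.
Highest-frequency component: 46.8 MHz.
Nyquist rate = 2 × 46.8 MHz = 93.6 MHz.

93.6 MHz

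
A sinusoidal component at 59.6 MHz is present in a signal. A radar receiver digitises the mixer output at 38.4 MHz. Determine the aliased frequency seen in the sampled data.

17.2 MHz

59.6 MHz mod fs = 21.2 MHz.
21.2 MHz > fs/2 = 19.2 MHz, folds to fs − 21.2 MHz = 17.2 MHz.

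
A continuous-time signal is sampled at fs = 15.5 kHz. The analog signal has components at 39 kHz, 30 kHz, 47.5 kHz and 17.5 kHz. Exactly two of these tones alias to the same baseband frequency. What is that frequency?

fs/2 = 7.75 kHz.
39 kHz mod fs = 8 kHz.
8 kHz > fs/2 = 7.75 kHz, folds to fs − 8 kHz = 7.5 kHz.
30 kHz mod fs = 14.5 kHz.
14.5 kHz > fs/2 = 7.75 kHz, folds to fs − 14.5 kHz = 1 kHz.
47.5 kHz mod fs = 1 kHz.
1 kHz ≤ fs/2 = 7.75 kHz, appears at 1 kHz.
17.5 kHz mod fs = 2 kHz.
2 kHz ≤ fs/2 = 7.75 kHz, appears at 2 kHz.
30 kHz and 47.5 kHz both map to 1 kHz.

1 kHz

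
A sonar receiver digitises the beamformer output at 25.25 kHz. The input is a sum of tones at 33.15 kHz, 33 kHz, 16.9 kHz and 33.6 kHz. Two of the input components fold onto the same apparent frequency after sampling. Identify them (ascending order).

16.9 kHz, 33.6 kHz

fs/2 = 12.625 kHz.
33.15 kHz mod fs = 7.9 kHz.
7.9 kHz ≤ fs/2 = 12.625 kHz, appears at 7.9 kHz.
33 kHz mod fs = 7.75 kHz.
7.75 kHz ≤ fs/2 = 12.625 kHz, appears at 7.75 kHz.
16.9 kHz > fs/2 = 12.625 kHz, folds to fs − 16.9 kHz = 8.35 kHz.
33.6 kHz mod fs = 8.35 kHz.
8.35 kHz ≤ fs/2 = 12.625 kHz, appears at 8.35 kHz.
16.9 kHz and 33.6 kHz both map to 8.35 kHz.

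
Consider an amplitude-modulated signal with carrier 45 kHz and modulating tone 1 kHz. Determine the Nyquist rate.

92 kHz

AM sidebands sit at fc ± fm = 44 kHz and 46 kHz.
Highest-frequency component: 46 kHz.
Nyquist rate = 2 × 46 kHz = 92 kHz.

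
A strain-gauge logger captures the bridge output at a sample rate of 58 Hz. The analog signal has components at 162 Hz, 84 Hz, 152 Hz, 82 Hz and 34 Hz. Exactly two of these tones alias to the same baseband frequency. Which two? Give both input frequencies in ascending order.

fs/2 = 29 Hz.
162 Hz mod fs = 46 Hz.
46 Hz > fs/2 = 29 Hz, folds to fs − 46 Hz = 12 Hz.
84 Hz mod fs = 26 Hz.
26 Hz ≤ fs/2 = 29 Hz, appears at 26 Hz.
152 Hz mod fs = 36 Hz.
36 Hz > fs/2 = 29 Hz, folds to fs − 36 Hz = 22 Hz.
82 Hz mod fs = 24 Hz.
24 Hz ≤ fs/2 = 29 Hz, appears at 24 Hz.
34 Hz > fs/2 = 29 Hz, folds to fs − 34 Hz = 24 Hz.
34 Hz and 82 Hz both map to 24 Hz.

34 Hz, 82 Hz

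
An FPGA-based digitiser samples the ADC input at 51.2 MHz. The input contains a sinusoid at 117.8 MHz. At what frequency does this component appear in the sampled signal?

117.8 MHz mod fs = 15.4 MHz.
15.4 MHz ≤ fs/2 = 25.6 MHz, appears at 15.4 MHz.

15.4 MHz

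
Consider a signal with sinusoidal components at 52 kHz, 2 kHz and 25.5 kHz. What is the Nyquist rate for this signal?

Highest-frequency component: 52 kHz.
Nyquist rate = 2 × 52 kHz = 104 kHz.

104 kHz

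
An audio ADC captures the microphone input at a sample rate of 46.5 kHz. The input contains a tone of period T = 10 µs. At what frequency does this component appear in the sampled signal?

7 kHz

T = 10 µs → f = 1/T = 100 kHz.
100 kHz mod fs = 7 kHz.
7 kHz ≤ fs/2 = 23.25 kHz, appears at 7 kHz.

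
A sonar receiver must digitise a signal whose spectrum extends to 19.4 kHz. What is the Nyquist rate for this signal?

38.8 kHz

Nyquist rate = 2 × 19.4 kHz = 38.8 kHz.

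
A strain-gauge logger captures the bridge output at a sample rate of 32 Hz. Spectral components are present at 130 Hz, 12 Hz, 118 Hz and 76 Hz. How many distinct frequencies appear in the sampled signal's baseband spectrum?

fs/2 = 16 Hz.
130 Hz mod fs = 2 Hz.
2 Hz ≤ fs/2 = 16 Hz, appears at 2 Hz.
12 Hz ≤ fs/2 = 16 Hz, passes unchanged.
118 Hz mod fs = 22 Hz.
22 Hz > fs/2 = 16 Hz, folds to fs − 22 Hz = 10 Hz.
76 Hz mod fs = 12 Hz.
12 Hz ≤ fs/2 = 16 Hz, appears at 12 Hz.
Distinct values: {2 Hz, 10 Hz, 12 Hz} → 3.

3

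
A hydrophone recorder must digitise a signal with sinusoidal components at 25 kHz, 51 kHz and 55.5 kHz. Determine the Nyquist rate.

111 kHz

Highest-frequency component: 55.5 kHz.
Nyquist rate = 2 × 55.5 kHz = 111 kHz.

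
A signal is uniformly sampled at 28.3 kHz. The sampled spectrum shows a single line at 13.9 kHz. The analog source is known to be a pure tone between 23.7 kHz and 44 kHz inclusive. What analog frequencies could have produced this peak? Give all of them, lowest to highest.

Frequencies that alias to 13.9 kHz are k·fs ± 13.9 kHz for integer k ≥ 0.
k=0: 13.9 kHz.
k=1: 14.4 kHz, 42.2 kHz.
k=2: 42.7 kHz, 70.5 kHz.
k=3: 71 kHz, 98.8 kHz.
Within [23.7 kHz, 44 kHz]: 42.2 kHz, 42.7 kHz.

42.2 kHz, 42.7 kHz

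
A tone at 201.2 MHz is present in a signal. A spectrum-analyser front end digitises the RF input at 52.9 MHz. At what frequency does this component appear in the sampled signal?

10.4 MHz

201.2 MHz mod fs = 42.5 MHz.
42.5 MHz > fs/2 = 26.45 MHz, folds to fs − 42.5 MHz = 10.4 MHz.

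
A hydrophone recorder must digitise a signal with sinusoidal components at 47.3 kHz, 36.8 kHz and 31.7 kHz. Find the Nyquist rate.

Highest-frequency component: 47.3 kHz.
Nyquist rate = 2 × 47.3 kHz = 94.6 kHz.

94.6 kHz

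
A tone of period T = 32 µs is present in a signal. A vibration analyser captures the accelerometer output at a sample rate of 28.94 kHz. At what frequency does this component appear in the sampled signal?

T = 32 µs → f = 1/T = 31.25 kHz.
31.25 kHz mod fs = 2.31 kHz.
2.31 kHz ≤ fs/2 = 14.47 kHz, appears at 2.31 kHz.

2.31 kHz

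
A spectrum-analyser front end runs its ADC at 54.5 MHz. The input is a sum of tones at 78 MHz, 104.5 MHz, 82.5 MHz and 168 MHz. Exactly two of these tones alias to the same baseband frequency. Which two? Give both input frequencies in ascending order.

104.5 MHz, 168 MHz

fs/2 = 27.25 MHz.
78 MHz mod fs = 23.5 MHz.
23.5 MHz ≤ fs/2 = 27.25 MHz, appears at 23.5 MHz.
104.5 MHz mod fs = 50 MHz.
50 MHz > fs/2 = 27.25 MHz, folds to fs − 50 MHz = 4.5 MHz.
82.5 MHz mod fs = 28 MHz.
28 MHz > fs/2 = 27.25 MHz, folds to fs − 28 MHz = 26.5 MHz.
168 MHz mod fs = 4.5 MHz.
4.5 MHz ≤ fs/2 = 27.25 MHz, appears at 4.5 MHz.
104.5 MHz and 168 MHz both map to 4.5 MHz.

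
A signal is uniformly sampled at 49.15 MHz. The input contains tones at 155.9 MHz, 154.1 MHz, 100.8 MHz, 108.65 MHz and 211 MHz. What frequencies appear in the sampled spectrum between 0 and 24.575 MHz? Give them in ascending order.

2.5 MHz, 6.65 MHz, 8.45 MHz, 10.35 MHz, 14.4 MHz

fs/2 = 24.575 MHz.
155.9 MHz mod fs = 8.45 MHz.
8.45 MHz ≤ fs/2 = 24.575 MHz, appears at 8.45 MHz.
154.1 MHz mod fs = 6.65 MHz.
6.65 MHz ≤ fs/2 = 24.575 MHz, appears at 6.65 MHz.
100.8 MHz mod fs = 2.5 MHz.
2.5 MHz ≤ fs/2 = 24.575 MHz, appears at 2.5 MHz.
108.65 MHz mod fs = 10.35 MHz.
10.35 MHz ≤ fs/2 = 24.575 MHz, appears at 10.35 MHz.
211 MHz mod fs = 14.4 MHz.
14.4 MHz ≤ fs/2 = 24.575 MHz, appears at 14.4 MHz.
Distinct values: {2.5 MHz, 6.65 MHz, 8.45 MHz, 10.35 MHz, 14.4 MHz}.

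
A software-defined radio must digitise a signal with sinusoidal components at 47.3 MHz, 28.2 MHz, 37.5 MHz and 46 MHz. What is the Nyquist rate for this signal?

Highest-frequency component: 47.3 MHz.
Nyquist rate = 2 × 47.3 MHz = 94.6 MHz.

94.6 MHz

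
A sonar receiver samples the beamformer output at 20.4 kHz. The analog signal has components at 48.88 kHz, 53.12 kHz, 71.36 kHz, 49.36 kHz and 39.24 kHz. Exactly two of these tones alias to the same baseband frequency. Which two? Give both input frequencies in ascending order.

fs/2 = 10.2 kHz.
48.88 kHz mod fs = 8.08 kHz.
8.08 kHz ≤ fs/2 = 10.2 kHz, appears at 8.08 kHz.
53.12 kHz mod fs = 12.32 kHz.
12.32 kHz > fs/2 = 10.2 kHz, folds to fs − 12.32 kHz = 8.08 kHz.
71.36 kHz mod fs = 10.16 kHz.
10.16 kHz ≤ fs/2 = 10.2 kHz, appears at 10.16 kHz.
49.36 kHz mod fs = 8.56 kHz.
8.56 kHz ≤ fs/2 = 10.2 kHz, appears at 8.56 kHz.
39.24 kHz mod fs = 18.84 kHz.
18.84 kHz > fs/2 = 10.2 kHz, folds to fs − 18.84 kHz = 1.56 kHz.
48.88 kHz and 53.12 kHz both map to 8.08 kHz.

48.88 kHz, 53.12 kHz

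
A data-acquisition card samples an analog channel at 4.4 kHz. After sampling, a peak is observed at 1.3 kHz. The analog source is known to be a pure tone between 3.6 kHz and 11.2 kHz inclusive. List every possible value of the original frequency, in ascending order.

Frequencies that alias to 1.3 kHz are k·fs ± 1.3 kHz for integer k ≥ 0.
k=0: 1.3 kHz.
k=1: 3.1 kHz, 5.7 kHz.
k=2: 7.5 kHz, 10.1 kHz.
k=3: 11.9 kHz, 14.5 kHz.
Within [3.6 kHz, 11.2 kHz]: 5.7 kHz, 7.5 kHz, 10.1 kHz.

5.7 kHz, 7.5 kHz, 10.1 kHz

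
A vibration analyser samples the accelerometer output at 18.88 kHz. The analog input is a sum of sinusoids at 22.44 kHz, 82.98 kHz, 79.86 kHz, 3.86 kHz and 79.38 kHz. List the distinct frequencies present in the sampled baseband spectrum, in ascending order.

3.56 kHz, 3.86 kHz, 4.34 kHz, 7.46 kHz

fs/2 = 9.44 kHz.
22.44 kHz mod fs = 3.56 kHz.
3.56 kHz ≤ fs/2 = 9.44 kHz, appears at 3.56 kHz.
82.98 kHz mod fs = 7.46 kHz.
7.46 kHz ≤ fs/2 = 9.44 kHz, appears at 7.46 kHz.
79.86 kHz mod fs = 4.34 kHz.
4.34 kHz ≤ fs/2 = 9.44 kHz, appears at 4.34 kHz.
3.86 kHz ≤ fs/2 = 9.44 kHz, passes unchanged.
79.38 kHz mod fs = 3.86 kHz.
3.86 kHz ≤ fs/2 = 9.44 kHz, appears at 3.86 kHz.
Distinct values: {3.56 kHz, 3.86 kHz, 4.34 kHz, 7.46 kHz}.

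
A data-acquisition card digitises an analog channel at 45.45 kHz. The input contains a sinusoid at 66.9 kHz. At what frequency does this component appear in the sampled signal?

66.9 kHz mod fs = 21.45 kHz.
21.45 kHz ≤ fs/2 = 22.725 kHz, appears at 21.45 kHz.

21.45 kHz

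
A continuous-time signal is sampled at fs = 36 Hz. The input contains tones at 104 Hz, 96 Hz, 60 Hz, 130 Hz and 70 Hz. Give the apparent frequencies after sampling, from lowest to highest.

fs/2 = 18 Hz.
104 Hz mod fs = 32 Hz.
32 Hz > fs/2 = 18 Hz, folds to fs − 32 Hz = 4 Hz.
96 Hz mod fs = 24 Hz.
24 Hz > fs/2 = 18 Hz, folds to fs − 24 Hz = 12 Hz.
60 Hz mod fs = 24 Hz.
24 Hz > fs/2 = 18 Hz, folds to fs − 24 Hz = 12 Hz.
130 Hz mod fs = 22 Hz.
22 Hz > fs/2 = 18 Hz, folds to fs − 22 Hz = 14 Hz.
70 Hz mod fs = 34 Hz.
34 Hz > fs/2 = 18 Hz, folds to fs − 34 Hz = 2 Hz.
Distinct values: {2 Hz, 4 Hz, 12 Hz, 14 Hz}.

2 Hz, 4 Hz, 12 Hz, 14 Hz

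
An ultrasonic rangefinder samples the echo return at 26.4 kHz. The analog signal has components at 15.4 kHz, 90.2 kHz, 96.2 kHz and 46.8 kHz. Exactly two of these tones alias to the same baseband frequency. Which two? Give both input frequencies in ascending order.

fs/2 = 13.2 kHz.
15.4 kHz > fs/2 = 13.2 kHz, folds to fs − 15.4 kHz = 11 kHz.
90.2 kHz mod fs = 11 kHz.
11 kHz ≤ fs/2 = 13.2 kHz, appears at 11 kHz.
96.2 kHz mod fs = 17 kHz.
17 kHz > fs/2 = 13.2 kHz, folds to fs − 17 kHz = 9.4 kHz.
46.8 kHz mod fs = 20.4 kHz.
20.4 kHz > fs/2 = 13.2 kHz, folds to fs − 20.4 kHz = 6 kHz.
15.4 kHz and 90.2 kHz both map to 11 kHz.

15.4 kHz, 90.2 kHz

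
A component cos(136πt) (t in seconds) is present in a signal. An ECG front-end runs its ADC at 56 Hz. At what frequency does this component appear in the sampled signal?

12 Hz

ω = 136π rad/s → f = ω/(2π) = 68 Hz.
68 Hz mod fs = 12 Hz.
12 Hz ≤ fs/2 = 28 Hz, appears at 12 Hz.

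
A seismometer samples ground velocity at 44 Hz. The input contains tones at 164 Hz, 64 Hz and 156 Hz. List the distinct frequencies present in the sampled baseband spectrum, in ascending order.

12 Hz, 20 Hz

fs/2 = 22 Hz.
164 Hz mod fs = 32 Hz.
32 Hz > fs/2 = 22 Hz, folds to fs − 32 Hz = 12 Hz.
64 Hz mod fs = 20 Hz.
20 Hz ≤ fs/2 = 22 Hz, appears at 20 Hz.
156 Hz mod fs = 24 Hz.
24 Hz > fs/2 = 22 Hz, folds to fs − 24 Hz = 20 Hz.
Distinct values: {12 Hz, 20 Hz}.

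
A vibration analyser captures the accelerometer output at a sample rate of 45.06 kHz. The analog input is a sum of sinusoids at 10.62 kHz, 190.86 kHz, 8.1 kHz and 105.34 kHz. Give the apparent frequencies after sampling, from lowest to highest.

8.1 kHz, 10.62 kHz, 15.22 kHz

fs/2 = 22.53 kHz.
10.62 kHz ≤ fs/2 = 22.53 kHz, passes unchanged.
190.86 kHz mod fs = 10.62 kHz.
10.62 kHz ≤ fs/2 = 22.53 kHz, appears at 10.62 kHz.
8.1 kHz ≤ fs/2 = 22.53 kHz, passes unchanged.
105.34 kHz mod fs = 15.22 kHz.
15.22 kHz ≤ fs/2 = 22.53 kHz, appears at 15.22 kHz.
Distinct values: {8.1 kHz, 10.62 kHz, 15.22 kHz}.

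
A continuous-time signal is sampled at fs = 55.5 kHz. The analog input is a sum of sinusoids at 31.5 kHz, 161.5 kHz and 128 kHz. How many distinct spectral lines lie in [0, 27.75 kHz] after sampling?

fs/2 = 27.75 kHz.
31.5 kHz > fs/2 = 27.75 kHz, folds to fs − 31.5 kHz = 24 kHz.
161.5 kHz mod fs = 50.5 kHz.
50.5 kHz > fs/2 = 27.75 kHz, folds to fs − 50.5 kHz = 5 kHz.
128 kHz mod fs = 17 kHz.
17 kHz ≤ fs/2 = 27.75 kHz, appears at 17 kHz.
Distinct values: {5 kHz, 17 kHz, 24 kHz} → 3.

3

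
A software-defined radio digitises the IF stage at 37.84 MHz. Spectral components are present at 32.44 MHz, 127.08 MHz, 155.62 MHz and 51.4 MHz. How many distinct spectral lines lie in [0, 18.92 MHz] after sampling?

fs/2 = 18.92 MHz.
32.44 MHz > fs/2 = 18.92 MHz, folds to fs − 32.44 MHz = 5.4 MHz.
127.08 MHz mod fs = 13.56 MHz.
13.56 MHz ≤ fs/2 = 18.92 MHz, appears at 13.56 MHz.
155.62 MHz mod fs = 4.26 MHz.
4.26 MHz ≤ fs/2 = 18.92 MHz, appears at 4.26 MHz.
51.4 MHz mod fs = 13.56 MHz.
13.56 MHz ≤ fs/2 = 18.92 MHz, appears at 13.56 MHz.
Distinct values: {4.26 MHz, 5.4 MHz, 13.56 MHz} → 3.

3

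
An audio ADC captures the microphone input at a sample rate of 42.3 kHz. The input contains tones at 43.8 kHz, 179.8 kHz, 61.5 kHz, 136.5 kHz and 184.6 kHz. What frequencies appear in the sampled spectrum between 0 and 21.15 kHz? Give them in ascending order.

fs/2 = 21.15 kHz.
43.8 kHz mod fs = 1.5 kHz.
1.5 kHz ≤ fs/2 = 21.15 kHz, appears at 1.5 kHz.
179.8 kHz mod fs = 10.6 kHz.
10.6 kHz ≤ fs/2 = 21.15 kHz, appears at 10.6 kHz.
61.5 kHz mod fs = 19.2 kHz.
19.2 kHz ≤ fs/2 = 21.15 kHz, appears at 19.2 kHz.
136.5 kHz mod fs = 9.6 kHz.
9.6 kHz ≤ fs/2 = 21.15 kHz, appears at 9.6 kHz.
184.6 kHz mod fs = 15.4 kHz.
15.4 kHz ≤ fs/2 = 21.15 kHz, appears at 15.4 kHz.
Distinct values: {1.5 kHz, 9.6 kHz, 10.6 kHz, 15.4 kHz, 19.2 kHz}.

1.5 kHz, 9.6 kHz, 10.6 kHz, 15.4 kHz, 19.2 kHz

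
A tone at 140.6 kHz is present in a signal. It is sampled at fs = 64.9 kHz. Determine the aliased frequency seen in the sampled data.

10.8 kHz

140.6 kHz mod fs = 10.8 kHz.
10.8 kHz ≤ fs/2 = 32.45 kHz, appears at 10.8 kHz.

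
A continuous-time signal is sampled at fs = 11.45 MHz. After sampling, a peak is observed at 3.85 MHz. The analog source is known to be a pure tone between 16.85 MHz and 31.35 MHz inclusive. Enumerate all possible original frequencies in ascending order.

19.05 MHz, 26.75 MHz, 30.5 MHz

Frequencies that alias to 3.85 MHz are k·fs ± 3.85 MHz for integer k ≥ 0.
k=0: 3.85 MHz.
k=1: 7.6 MHz, 15.3 MHz.
k=2: 19.05 MHz, 26.75 MHz.
k=3: 30.5 MHz, 38.2 MHz.
k=4: 41.95 MHz, 49.65 MHz.
Within [16.85 MHz, 31.35 MHz]: 19.05 MHz, 26.75 MHz, 30.5 MHz.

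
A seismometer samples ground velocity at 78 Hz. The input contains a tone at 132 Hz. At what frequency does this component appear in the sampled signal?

24 Hz

132 Hz mod fs = 54 Hz.
54 Hz > fs/2 = 39 Hz, folds to fs − 54 Hz = 24 Hz.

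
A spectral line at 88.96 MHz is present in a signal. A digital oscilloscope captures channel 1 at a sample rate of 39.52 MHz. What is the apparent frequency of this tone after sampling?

88.96 MHz mod fs = 9.92 MHz.
9.92 MHz ≤ fs/2 = 19.76 MHz, appears at 9.92 MHz.

9.92 MHz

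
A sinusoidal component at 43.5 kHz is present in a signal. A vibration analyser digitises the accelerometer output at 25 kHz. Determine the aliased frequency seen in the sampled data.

6.5 kHz

43.5 kHz mod fs = 18.5 kHz.
18.5 kHz > fs/2 = 12.5 kHz, folds to fs − 18.5 kHz = 6.5 kHz.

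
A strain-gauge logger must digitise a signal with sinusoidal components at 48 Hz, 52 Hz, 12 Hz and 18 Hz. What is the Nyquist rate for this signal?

Highest-frequency component: 52 Hz.
Nyquist rate = 2 × 52 Hz = 104 Hz.

104 Hz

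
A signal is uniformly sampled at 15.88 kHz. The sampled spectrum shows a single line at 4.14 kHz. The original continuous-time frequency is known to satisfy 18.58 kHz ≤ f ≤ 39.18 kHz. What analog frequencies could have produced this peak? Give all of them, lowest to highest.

Frequencies that alias to 4.14 kHz are k·fs ± 4.14 kHz for integer k ≥ 0.
k=0: 4.14 kHz.
k=1: 11.74 kHz, 20.02 kHz.
k=2: 27.62 kHz, 35.9 kHz.
k=3: 43.5 kHz, 51.78 kHz.
Within [18.58 kHz, 39.18 kHz]: 20.02 kHz, 27.62 kHz, 35.9 kHz.

20.02 kHz, 27.62 kHz, 35.9 kHz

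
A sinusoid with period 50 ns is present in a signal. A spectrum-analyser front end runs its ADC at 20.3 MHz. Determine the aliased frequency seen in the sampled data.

T = 50 ns → f = 1/T = 20 MHz.
20 MHz > fs/2 = 10.15 MHz, folds to fs − 20 MHz = 0.3 MHz.

0.3 MHz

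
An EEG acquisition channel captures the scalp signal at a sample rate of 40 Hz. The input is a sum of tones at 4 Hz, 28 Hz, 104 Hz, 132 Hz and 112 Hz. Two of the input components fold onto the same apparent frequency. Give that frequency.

fs/2 = 20 Hz.
4 Hz ≤ fs/2 = 20 Hz, passes unchanged.
28 Hz > fs/2 = 20 Hz, folds to fs − 28 Hz = 12 Hz.
104 Hz mod fs = 24 Hz.
24 Hz > fs/2 = 20 Hz, folds to fs − 24 Hz = 16 Hz.
132 Hz mod fs = 12 Hz.
12 Hz ≤ fs/2 = 20 Hz, appears at 12 Hz.
112 Hz mod fs = 32 Hz.
32 Hz > fs/2 = 20 Hz, folds to fs − 32 Hz = 8 Hz.
28 Hz and 132 Hz both map to 12 Hz.

12 Hz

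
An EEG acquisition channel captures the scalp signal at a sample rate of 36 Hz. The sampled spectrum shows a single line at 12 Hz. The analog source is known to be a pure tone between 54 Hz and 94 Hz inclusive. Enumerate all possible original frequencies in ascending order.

60 Hz, 84 Hz

Frequencies that alias to 12 Hz are k·fs ± 12 Hz for integer k ≥ 0.
k=0: 12 Hz.
k=1: 24 Hz, 48 Hz.
k=2: 60 Hz, 84 Hz.
k=3: 96 Hz, 120 Hz.
Within [54 Hz, 94 Hz]: 60 Hz, 84 Hz.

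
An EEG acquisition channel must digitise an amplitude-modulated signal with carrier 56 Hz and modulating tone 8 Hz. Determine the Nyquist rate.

128 Hz

AM sidebands sit at fc ± fm = 48 Hz and 64 Hz.
Highest-frequency component: 64 Hz.
Nyquist rate = 2 × 64 Hz = 128 Hz.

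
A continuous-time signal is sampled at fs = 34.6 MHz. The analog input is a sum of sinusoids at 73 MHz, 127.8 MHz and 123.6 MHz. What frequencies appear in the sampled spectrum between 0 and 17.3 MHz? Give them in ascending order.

3.8 MHz, 10.6 MHz, 14.8 MHz

fs/2 = 17.3 MHz.
73 MHz mod fs = 3.8 MHz.
3.8 MHz ≤ fs/2 = 17.3 MHz, appears at 3.8 MHz.
127.8 MHz mod fs = 24 MHz.
24 MHz > fs/2 = 17.3 MHz, folds to fs − 24 MHz = 10.6 MHz.
123.6 MHz mod fs = 19.8 MHz.
19.8 MHz > fs/2 = 17.3 MHz, folds to fs − 19.8 MHz = 14.8 MHz.
Distinct values: {3.8 MHz, 10.6 MHz, 14.8 MHz}.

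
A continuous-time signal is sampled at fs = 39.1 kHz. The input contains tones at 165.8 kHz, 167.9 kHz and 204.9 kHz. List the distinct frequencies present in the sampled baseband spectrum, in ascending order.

9.4 kHz, 11.5 kHz

fs/2 = 19.55 kHz.
165.8 kHz mod fs = 9.4 kHz.
9.4 kHz ≤ fs/2 = 19.55 kHz, appears at 9.4 kHz.
167.9 kHz mod fs = 11.5 kHz.
11.5 kHz ≤ fs/2 = 19.55 kHz, appears at 11.5 kHz.
204.9 kHz mod fs = 9.4 kHz.
9.4 kHz ≤ fs/2 = 19.55 kHz, appears at 9.4 kHz.
Distinct values: {9.4 kHz, 11.5 kHz}.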